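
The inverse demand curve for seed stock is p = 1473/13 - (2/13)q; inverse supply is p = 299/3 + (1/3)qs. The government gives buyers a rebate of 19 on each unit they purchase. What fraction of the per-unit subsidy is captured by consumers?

Pre-subsidy: 1473/13 - (2/13)q = 299/3 + (1/3)q gives q* = 28 and p* = 109.
With the rebate, buyers effectively pay pb = ps − 19, where ps is the price sellers receive.
On the curves, pb = 1473/13 - (2/13)q and ps = 299/3 + (1/3)q; the wedge ps − pb = 19 gives 299/3 + (1/3)q − (1473/13 - (2/13)q) = 19, so q' = 67.
Then pb = 1473/13 − (2/13)·67 = 103 and ps = 299/3 + (1/3)·67 = 122.
Buyers' price falls by p* − pb = 109 − 103 = 6; sellers' price rises by ps − p* = 122 − 109 = 13.
So consumers capture 6/19 = 6/19 of each unit of subsidy.

Consumer share = 6/19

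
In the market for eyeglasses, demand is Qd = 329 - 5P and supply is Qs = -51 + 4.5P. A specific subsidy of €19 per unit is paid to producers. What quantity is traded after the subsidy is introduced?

Pre-subsidy: 329 - 5P = -51 + 4.5P gives P* = 40, Q* = 129.
With the subsidy, sellers receive Ps = Pb + 19 for each unit, where Pb is the price buyers pay.
Supply in terms of Pb becomes Qs = -51 + 4.5(Pb + 19) = 34.5 + 4.5Pb. Setting this equal to demand: 329 - 5Pb = 34.5 + 4.5Pb, so Pb = 31.
Sellers receive Ps = 31 + 19 = 50; Q' = 329 − 5·31 = 174.

Q' = 174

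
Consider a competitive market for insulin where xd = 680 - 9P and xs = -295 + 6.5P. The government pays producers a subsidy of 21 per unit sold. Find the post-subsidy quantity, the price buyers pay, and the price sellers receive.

Pre-subsidy: 680 - 9P = -295 + 6.5P gives P* = 1950/31, x* = 3530/31.
With the subsidy, sellers receive Ps = Pb + 21 for each unit, where Pb is the price buyers pay.
Supply in terms of Pb becomes xs = -295 + 6.5(Pb + 21) = -158.5 + 6.5Pb. Setting this equal to demand: 680 - 9Pb = -158.5 + 6.5Pb, so Pb = 1677/31.
Sellers receive Ps = 1677/31 + 21 = 2328/31; x' = 680 − 9·(1677/31) = 5987/31.

x' = 5987/31; buyers pay 1677/31; sellers receive 2328/31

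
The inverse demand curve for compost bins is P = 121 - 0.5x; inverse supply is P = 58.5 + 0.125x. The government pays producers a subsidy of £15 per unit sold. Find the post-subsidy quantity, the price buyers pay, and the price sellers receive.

x' = 124; buyers pay £59; sellers receive £74

Pre-subsidy: 121 - 0.5x = 58.5 + 0.125x gives x* = 100 and P* = 71.
With the subsidy, sellers receive Ps = Pb + 15 for each unit, where Pb is the price buyers pay.
On the curves, Pb = 121 - 0.5x and Ps = 58.5 + 0.125x; the wedge Ps − Pb = 15 gives 58.5 + 0.125x − (121 - 0.5x) = 15, so x' = 124.
Then Pb = 121 − 0.5·124 = 59 and Ps = 58.5 + 0.125·124 = 74.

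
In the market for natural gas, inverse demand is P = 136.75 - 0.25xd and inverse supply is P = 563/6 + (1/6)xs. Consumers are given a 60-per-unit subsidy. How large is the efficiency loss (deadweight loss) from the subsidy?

Pre-subsidy: 136.75 - 0.25x = 563/6 + (1/6)x gives x* = 103 and P* = 111.
With the rebate, buyers effectively pay Pb = Ps − 60, where Ps is the price sellers receive.
On the curves, Pb = 136.75 - 0.25x and Ps = 563/6 + (1/6)x; the wedge Ps − Pb = 60 gives 563/6 + (1/6)x − (136.75 - 0.25x) = 60, so x' = 247.
Then Pb = 136.75 − 0.25·247 = 75 and Ps = 563/6 + (1/6)·247 = 135.
The subsidy expands output by 247 − 103 = 144 past the efficient level; on those units the gap between marginal cost and willingness to pay runs from 0 up to 60.
DWL = ½ × 60 × 144 = 4320.

Deadweight loss = 4320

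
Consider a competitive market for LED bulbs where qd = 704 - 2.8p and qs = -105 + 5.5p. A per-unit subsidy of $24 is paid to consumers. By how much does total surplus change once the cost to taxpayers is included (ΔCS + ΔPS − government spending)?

Pre-subsidy: 704 - 2.8p = -105 + 5.5p gives p* = 8090/83, q* = 35780/83.
With the rebate, buyers effectively pay pb = ps − 24, where ps is the price sellers receive.
Demand in terms of ps becomes qd = 704 − 2.8(ps − 24) = 771.2 - 2.8ps. Setting this equal to supply: 771.2 - 2.8ps = -105 + 5.5ps, so ps = 8762/83.
Buyers pay pb = 8762/83 − 24 = 6770/83; q' = -105 + 5.5·(8762/83) = 39476/83.
ΔCS = ½(35780/83 + 39476/83)(8090/83 − 6770/83) = 49668960/6889; ΔPS = ½(35780/83 + 39476/83)(8762/83 − 8090/83) = 25286016/6889.
Government spending = 24 × 39476/83 = 947424/83.
Net change = 49668960/6889 + 25286016/6889 − 947424/83 = -44352/83. The loss equals the DWL triangle ½·24·3696/83.

Net change in total surplus = -44352/83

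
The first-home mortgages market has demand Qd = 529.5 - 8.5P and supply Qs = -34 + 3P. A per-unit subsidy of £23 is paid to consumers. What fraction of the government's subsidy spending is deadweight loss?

Pre-subsidy: 529.5 - 8.5P = -34 + 3P gives P* = 49, Q* = 113.
With the rebate, buyers effectively pay Pb = Ps − 23, where Ps is the price sellers receive.
Demand in terms of Ps becomes Qd = 529.5 − 8.5(Ps − 23) = 725 - 8.5Ps. Setting this equal to supply: 725 - 8.5Ps = -34 + 3Ps, so Ps = 66.
Buyers pay Pb = 66 − 23 = 43; Q' = -34 + 3·66 = 164.
ΔCS = ½(113 + 164)(49 − 43) = 831; ΔPS = ½(113 + 164)(66 − 49) = 2354.5.
Government spending = 23 × 164 = 3772.
DWL = ½ × 23 × (164 − 113) = 586.5; fraction = 586.5 / 3772 = 51/328.

DWL / government spending = 51/328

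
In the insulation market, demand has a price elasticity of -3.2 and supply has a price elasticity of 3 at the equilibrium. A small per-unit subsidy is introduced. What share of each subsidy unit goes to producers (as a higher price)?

Producer share = 16/31

For a small subsidy around the equilibrium, the benefit split depends on the relative slopes, which at a point are proportional to the elasticities.
Buyer share = εs/(εs + |εd|) = 3/(3 + 3.2) = 15/31; seller share = |εd|/(εs + |εd|) = 16/31.
So producers capture 16/31 of the subsidy.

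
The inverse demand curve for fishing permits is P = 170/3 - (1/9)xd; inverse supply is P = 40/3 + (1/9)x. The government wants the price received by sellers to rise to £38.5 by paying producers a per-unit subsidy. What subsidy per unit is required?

At a seller price of 38.5, quantity supplied is -120 + 9·38.5 = 226.5.
Buyers absorb 226.5 only when they pay Pb = 170/3 − (1/9)·226.5 = 31.5.
s = Ps − Pb = 38.5 − 31.5 = 7.

Required subsidy s = £7 per unit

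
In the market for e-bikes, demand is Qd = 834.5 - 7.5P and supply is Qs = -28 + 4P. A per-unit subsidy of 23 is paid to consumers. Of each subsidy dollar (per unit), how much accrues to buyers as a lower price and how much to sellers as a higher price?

Pre-subsidy: 834.5 - 7.5P = -28 + 4P gives P* = 75, Q* = 272.
With the rebate, buyers effectively pay Pb = Ps − 23, where Ps is the price sellers receive.
Demand in terms of Ps becomes Qd = 834.5 − 7.5(Ps − 23) = 1007 - 7.5Ps. Setting this equal to supply: 1007 - 7.5Ps = -28 + 4Ps, so Ps = 90.
Buyers pay Pb = 90 − 23 = 67; Q' = -28 + 4·90 = 332.
Buyers' price falls by P* − Pb = 75 − 67 = 8; sellers' price rises by Ps − P* = 90 − 75 = 15.

Buyers gain 8 per unit; sellers gain 15 per unit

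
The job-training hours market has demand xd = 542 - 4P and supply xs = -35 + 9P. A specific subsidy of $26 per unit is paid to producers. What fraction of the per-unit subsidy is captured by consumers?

Consumer share = 9/13

Pre-subsidy: 542 - 4P = -35 + 9P gives P* = 577/13, x* = 4738/13.
With the subsidy, sellers receive Ps = Pb + 26 for each unit, where Pb is the price buyers pay.
Supply in terms of Pb becomes xs = -35 + 9(Pb + 26) = 199 + 9Pb. Setting this equal to demand: 542 - 4Pb = 199 + 9Pb, so Pb = 343/13.
Sellers receive Ps = 343/13 + 26 = 681/13; x' = 542 − 4·(343/13) = 5674/13.
Buyers' price falls by P* − Pb = 577/13 − 343/13 = 18; sellers' price rises by Ps − P* = 681/13 − 577/13 = 8.
So consumers capture 18/26 = 9/13 of each unit of subsidy.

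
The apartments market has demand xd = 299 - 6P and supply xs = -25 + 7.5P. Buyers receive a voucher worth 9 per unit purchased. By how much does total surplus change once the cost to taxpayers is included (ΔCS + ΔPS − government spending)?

Net change in total surplus = -135

Pre-subsidy: 299 - 6P = -25 + 7.5P gives P* = 24, x* = 155.
With the rebate, buyers effectively pay Pb = Ps − 9, where Ps is the price sellers receive.
Demand in terms of Ps becomes xd = 299 − 6(Ps − 9) = 353 - 6Ps. Setting this equal to supply: 353 - 6Ps = -25 + 7.5Ps, so Ps = 28.
Buyers pay Pb = 28 − 9 = 19; x' = -25 + 7.5·28 = 185.
ΔCS = ½(155 + 185)(24 − 19) = 850; ΔPS = ½(155 + 185)(28 − 24) = 680.
Government spending = 9 × 185 = 1665.
Net change = 850 + 680 − 1665 = -135. The loss equals the DWL triangle ½·9·30.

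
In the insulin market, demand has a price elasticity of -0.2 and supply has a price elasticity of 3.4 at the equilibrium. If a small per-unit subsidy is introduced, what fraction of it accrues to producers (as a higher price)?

For a small subsidy around the equilibrium, the benefit split depends on the relative slopes, which at a point are proportional to the elasticities.
Buyer share = εs/(εs + |εd|) = 3.4/(3.4 + 0.2) = 17/18; seller share = |εd|/(εs + |εd|) = 1/18.
So producers capture 1/18 of the subsidy.

Producer share = 1/18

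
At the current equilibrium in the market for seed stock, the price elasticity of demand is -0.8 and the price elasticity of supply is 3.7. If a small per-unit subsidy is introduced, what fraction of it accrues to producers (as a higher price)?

For a small subsidy around the equilibrium, the benefit split depends on the relative slopes, which at a point are proportional to the elasticities.
Buyer share = εs/(εs + |εd|) = 3.7/(3.7 + 0.8) = 37/45; seller share = |εd|/(εs + |εd|) = 8/45.
So producers capture 8/45 of the subsidy.

Producer share = 8/45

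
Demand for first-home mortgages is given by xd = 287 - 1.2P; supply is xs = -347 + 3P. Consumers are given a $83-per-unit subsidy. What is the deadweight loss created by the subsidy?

Pre-subsidy: 287 - 1.2P = -347 + 3P gives P* = 3170/21, x* = 741/7.
With the rebate, buyers effectively pay Pb = Ps − 83, where Ps is the price sellers receive.
Demand in terms of Ps becomes xd = 287 − 1.2(Ps − 83) = 386.6 - 1.2Ps. Setting this equal to supply: 386.6 - 1.2Ps = -347 + 3Ps, so Ps = 524/3.
Buyers pay Pb = 524/3 − 83 = 275/3; x' = -347 + 3·(524/3) = 177.
The subsidy expands output by 177 − 741/7 = 498/7 past the efficient level; on those units the gap between marginal cost and willingness to pay runs from 0 up to 83.
DWL = ½ × 83 × 498/7 = 20667/7.

Deadweight loss = 20667/7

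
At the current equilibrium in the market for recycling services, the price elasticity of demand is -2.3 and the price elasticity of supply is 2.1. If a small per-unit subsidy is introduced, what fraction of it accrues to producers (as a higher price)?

For a small subsidy around the equilibrium, the benefit split depends on the relative slopes, which at a point are proportional to the elasticities.
Buyer share = εs/(εs + |εd|) = 2.1/(2.1 + 2.3) = 21/44; seller share = |εd|/(εs + |εd|) = 23/44.
So producers capture 23/44 of the subsidy.

Producer share = 23/44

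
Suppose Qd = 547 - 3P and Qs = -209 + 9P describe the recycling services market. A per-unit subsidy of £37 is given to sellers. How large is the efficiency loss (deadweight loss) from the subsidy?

Deadweight loss = £1540.125

Pre-subsidy: 547 - 3P = -209 + 9P gives P* = 63, Q* = 358.
With the subsidy, sellers receive Ps = Pb + 37 for each unit, where Pb is the price buyers pay.
Supply in terms of Pb becomes Qs = -209 + 9(Pb + 37) = 124 + 9Pb. Setting this equal to demand: 547 - 3Pb = 124 + 9Pb, so Pb = 35.25.
Sellers receive Ps = 35.25 + 37 = 72.25; Q' = 547 − 3·35.25 = 441.25.
The subsidy expands output by 441.25 − 358 = 83.25 past the efficient level; on those units the gap between marginal cost and willingness to pay runs from 0 up to 37.
DWL = ½ × 37 × 83.25 = 1540.125.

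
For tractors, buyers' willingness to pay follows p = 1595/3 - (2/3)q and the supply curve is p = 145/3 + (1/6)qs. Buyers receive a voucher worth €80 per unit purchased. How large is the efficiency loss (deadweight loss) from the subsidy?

Deadweight loss = €3840

Pre-subsidy: 1595/3 - (2/3)q = 145/3 + (1/6)q gives q* = 580 and p* = 145.
With the rebate, buyers effectively pay pb = ps − 80, where ps is the price sellers receive.
On the curves, pb = 1595/3 - (2/3)q and ps = 145/3 + (1/6)q; the wedge ps − pb = 80 gives 145/3 + (1/6)q − (1595/3 - (2/3)q) = 80, so q' = 676.
Then pb = 1595/3 − (2/3)·676 = 81 and ps = 145/3 + (1/6)·676 = 161.
The subsidy expands output by 676 − 580 = 96 past the efficient level; on those units the gap between marginal cost and willingness to pay runs from 0 up to 80.
DWL = ½ × 80 × 96 = 3840.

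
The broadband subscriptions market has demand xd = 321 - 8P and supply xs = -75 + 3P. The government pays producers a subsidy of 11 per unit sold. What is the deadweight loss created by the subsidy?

Deadweight loss = 132

Pre-subsidy: 321 - 8P = -75 + 3P gives P* = 36, x* = 33.
With the subsidy, sellers receive Ps = Pb + 11 for each unit, where Pb is the price buyers pay.
Supply in terms of Pb becomes xs = -75 + 3(Pb + 11) = -42 + 3Pb. Setting this equal to demand: 321 - 8Pb = -42 + 3Pb, so Pb = 33.
Sellers receive Ps = 33 + 11 = 44; x' = 321 − 8·33 = 57.
The subsidy expands output by 57 − 33 = 24 past the efficient level; on those units the gap between marginal cost and willingness to pay runs from 0 up to 11.
DWL = ½ × 11 × 24 = 132.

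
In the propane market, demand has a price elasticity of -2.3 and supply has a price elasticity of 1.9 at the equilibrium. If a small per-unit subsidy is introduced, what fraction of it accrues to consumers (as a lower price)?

For a small subsidy around the equilibrium, the benefit split depends on the relative slopes, which at a point are proportional to the elasticities.
Buyer share = εs/(εs + |εd|) = 1.9/(1.9 + 2.3) = 19/42; seller share = |εd|/(εs + |εd|) = 23/42.

Consumer share = 19/42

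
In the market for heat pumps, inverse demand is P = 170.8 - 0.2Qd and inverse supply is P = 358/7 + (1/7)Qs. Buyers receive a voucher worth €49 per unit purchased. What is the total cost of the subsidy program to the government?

Government cost = 289247/12

Pre-subsidy: 170.8 - 0.2Q = 358/7 + (1/7)Q gives Q* = 349 and P* = 101.
With the rebate, buyers effectively pay Pb = Ps − 49, where Ps is the price sellers receive.
On the curves, Pb = 170.8 - 0.2Q and Ps = 358/7 + (1/7)Q; the wedge Ps − Pb = 49 gives 358/7 + (1/7)Q − (170.8 - 0.2Q) = 49, so Q' = 5903/12.
Then Pb = 170.8 − 0.2·(5903/12) = 869/12 and Ps = 358/7 + (1/7)·(5903/12) = 1457/12.
Government outlay = subsidy × quantity = 49 × 5903/12 = 289247/12.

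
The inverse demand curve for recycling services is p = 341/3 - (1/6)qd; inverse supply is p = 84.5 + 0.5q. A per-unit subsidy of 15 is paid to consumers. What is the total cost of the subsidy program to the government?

Government cost = 993.75

Pre-subsidy: 341/3 - (1/6)q = 84.5 + 0.5q gives q* = 43.75 and p* = 106.375.
With the rebate, buyers effectively pay pb = ps − 15, where ps is the price sellers receive.
On the curves, pb = 341/3 - (1/6)q and ps = 84.5 + 0.5q; the wedge ps − pb = 15 gives 84.5 + 0.5q − (341/3 - (1/6)q) = 15, so q' = 66.25.
Then pb = 341/3 − (1/6)·66.25 = 102.625 and ps = 84.5 + 0.5·66.25 = 117.625.
Government outlay = subsidy × quantity = 15 × 66.25 = 993.75.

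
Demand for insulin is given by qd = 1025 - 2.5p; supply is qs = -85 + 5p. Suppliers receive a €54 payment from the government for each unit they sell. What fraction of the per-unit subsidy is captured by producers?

Producer share = 1/3

Pre-subsidy: 1025 - 2.5p = -85 + 5p gives p* = 148, q* = 655.
With the subsidy, sellers receive ps = pb + 54 for each unit, where pb is the price buyers pay.
Supply in terms of pb becomes qs = -85 + 5(pb + 54) = 185 + 5pb. Setting this equal to demand: 1025 - 2.5pb = 185 + 5pb, so pb = 112.
Sellers receive ps = 112 + 54 = 166; q' = 1025 − 2.5·112 = 745.
Buyers' price falls by p* − pb = 148 − 112 = 36; sellers' price rises by ps − p* = 166 − 148 = 18.
So producers capture 18/54 = 1/3 of each unit of subsidy.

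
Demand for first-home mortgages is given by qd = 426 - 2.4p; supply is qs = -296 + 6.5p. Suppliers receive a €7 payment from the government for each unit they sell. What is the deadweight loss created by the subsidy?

Deadweight loss = 3822/89

Pre-subsidy: 426 - 2.4p = -296 + 6.5p gives p* = 7220/89, q* = 20586/89.
With the subsidy, sellers receive ps = pb + 7 for each unit, where pb is the price buyers pay.
Supply in terms of pb becomes qs = -296 + 6.5(pb + 7) = -250.5 + 6.5pb. Setting this equal to demand: 426 - 2.4pb = -250.5 + 6.5pb, so pb = 6765/89.
Sellers receive ps = 6765/89 + 7 = 7388/89; q' = 426 − 2.4·(6765/89) = 21678/89.
The subsidy expands output by 21678/89 − 20586/89 = 1092/89 past the efficient level; on those units the gap between marginal cost and willingness to pay runs from 0 up to 7.
DWL = ½ × 7 × 1092/89 = 3822/89.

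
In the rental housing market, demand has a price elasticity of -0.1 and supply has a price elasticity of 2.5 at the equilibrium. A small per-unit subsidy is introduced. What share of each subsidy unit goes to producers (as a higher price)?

Producer share = 1/26

For a small subsidy around the equilibrium, the benefit split depends on the relative slopes, which at a point are proportional to the elasticities.
Buyer share = εs/(εs + |εd|) = 2.5/(2.5 + 0.1) = 25/26; seller share = |εd|/(εs + |εd|) = 1/26.
So producers capture 1/26 of the subsidy.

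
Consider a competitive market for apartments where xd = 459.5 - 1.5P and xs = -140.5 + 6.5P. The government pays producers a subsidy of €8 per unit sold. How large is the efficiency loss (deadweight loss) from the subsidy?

Deadweight loss = €39

Pre-subsidy: 459.5 - 1.5P = -140.5 + 6.5P gives P* = 75, x* = 347.
With the subsidy, sellers receive Ps = Pb + 8 for each unit, where Pb is the price buyers pay.
Supply in terms of Pb becomes xs = -140.5 + 6.5(Pb + 8) = -88.5 + 6.5Pb. Setting this equal to demand: 459.5 - 1.5Pb = -88.5 + 6.5Pb, so Pb = 68.5.
Sellers receive Ps = 68.5 + 8 = 76.5; x' = 459.5 − 1.5·68.5 = 356.75.
The subsidy expands output by 356.75 − 347 = 9.75 past the efficient level; on those units the gap between marginal cost and willingness to pay runs from 0 up to 8.
DWL = ½ × 8 × 9.75 = 39.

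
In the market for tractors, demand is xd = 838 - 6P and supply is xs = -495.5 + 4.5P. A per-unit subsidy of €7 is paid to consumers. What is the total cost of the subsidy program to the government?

Pre-subsidy: 838 - 6P = -495.5 + 4.5P gives P* = 127, x* = 76.
With the rebate, buyers effectively pay Pb = Ps − 7, where Ps is the price sellers receive.
Demand in terms of Ps becomes xd = 838 − 6(Ps − 7) = 880 - 6Ps. Setting this equal to supply: 880 - 6Ps = -495.5 + 4.5Ps, so Ps = 131.
Buyers pay Pb = 131 − 7 = 124; x' = -495.5 + 4.5·131 = 94.
Government outlay = subsidy × quantity = 7 × 94 = 658.

Government cost = €658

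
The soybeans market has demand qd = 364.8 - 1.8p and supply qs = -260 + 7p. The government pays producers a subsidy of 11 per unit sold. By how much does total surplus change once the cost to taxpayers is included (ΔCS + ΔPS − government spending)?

Net change in total surplus = -86.625

Pre-subsidy: 364.8 - 1.8p = -260 + 7p gives p* = 71, q* = 237.
With the subsidy, sellers receive ps = pb + 11 for each unit, where pb is the price buyers pay.
Supply in terms of pb becomes qs = -260 + 7(pb + 11) = -183 + 7pb. Setting this equal to demand: 364.8 - 1.8pb = -183 + 7pb, so pb = 62.25.
Sellers receive ps = 62.25 + 11 = 73.25; q' = 364.8 − 1.8·62.25 = 252.75.
ΔCS = ½(237 + 252.75)(71 − 62.25) = 2142.65625; ΔPS = ½(237 + 252.75)(73.25 − 71) = 550.96875.
Government spending = 11 × 252.75 = 2780.25.
Net change = 2142.65625 + 550.96875 − 2780.25 = -86.625. The loss equals the DWL triangle ½·11·15.75.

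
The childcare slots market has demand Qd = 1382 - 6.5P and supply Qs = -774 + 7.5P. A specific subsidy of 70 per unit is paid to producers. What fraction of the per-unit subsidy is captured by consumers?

Consumer share = 15/28

Pre-subsidy: 1382 - 6.5P = -774 + 7.5P gives P* = 154, Q* = 381.
With the subsidy, sellers receive Ps = Pb + 70 for each unit, where Pb is the price buyers pay.
Supply in terms of Pb becomes Qs = -774 + 7.5(Pb + 70) = -249 + 7.5Pb. Setting this equal to demand: 1382 - 6.5Pb = -249 + 7.5Pb, so Pb = 116.5.
Sellers receive Ps = 116.5 + 70 = 186.5; Q' = 1382 − 6.5·116.5 = 624.75.
Buyers' price falls by P* − Pb = 154 − 116.5 = 37.5; sellers' price rises by Ps − P* = 186.5 − 154 = 32.5.
So consumers capture 37.5/70 = 15/28 of each unit of subsidy.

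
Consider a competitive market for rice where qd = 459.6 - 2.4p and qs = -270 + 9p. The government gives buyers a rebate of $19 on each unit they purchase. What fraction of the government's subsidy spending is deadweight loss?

DWL / government spending = 1/19

Pre-subsidy: 459.6 - 2.4p = -270 + 9p gives p* = 64, q* = 306.
With the rebate, buyers effectively pay pb = ps − 19, where ps is the price sellers receive.
Demand in terms of ps becomes qd = 459.6 − 2.4(ps − 19) = 505.2 - 2.4ps. Setting this equal to supply: 505.2 - 2.4ps = -270 + 9ps, so ps = 68.
Buyers pay pb = 68 − 19 = 49; q' = -270 + 9·68 = 342.
ΔCS = ½(306 + 342)(64 − 49) = 4860; ΔPS = ½(306 + 342)(68 − 64) = 1296.
Government spending = 19 × 342 = 6498.
DWL = ½ × 19 × (342 − 306) = 342; fraction = 342 / 6498 = 1/19.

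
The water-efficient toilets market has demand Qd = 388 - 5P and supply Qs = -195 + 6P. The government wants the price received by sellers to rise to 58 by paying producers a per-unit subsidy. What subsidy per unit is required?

Required subsidy s = 11 per unit

At a seller price of 58, quantity supplied is -195 + 6·58 = 153.
Buyers absorb 153 only when they pay Pb with 388 − 5·Pb = 153, i.e. Pb = 47.
s = Ps − Pb = 58 − 47 = 11.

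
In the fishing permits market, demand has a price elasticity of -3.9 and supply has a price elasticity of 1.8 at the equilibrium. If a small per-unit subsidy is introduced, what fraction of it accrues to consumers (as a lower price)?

For a small subsidy around the equilibrium, the benefit split depends on the relative slopes, which at a point are proportional to the elasticities.
Buyer share = εs/(εs + |εd|) = 1.8/(1.8 + 3.9) = 6/19; seller share = |εd|/(εs + |εd|) = 13/19.

Consumer share = 6/19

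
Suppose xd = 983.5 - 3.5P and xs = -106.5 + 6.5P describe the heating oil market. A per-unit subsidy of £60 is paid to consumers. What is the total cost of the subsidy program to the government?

Pre-subsidy: 983.5 - 3.5P = -106.5 + 6.5P gives P* = 109, x* = 602.
With the rebate, buyers effectively pay Pb = Ps − 60, where Ps is the price sellers receive.
Demand in terms of Ps becomes xd = 983.5 − 3.5(Ps − 60) = 1193.5 - 3.5Ps. Setting this equal to supply: 1193.5 - 3.5Ps = -106.5 + 6.5Ps, so Ps = 130.
Buyers pay Pb = 130 − 60 = 70; x' = -106.5 + 6.5·130 = 738.5.
Government outlay = subsidy × quantity = 60 × 738.5 = 44310.

Government cost = £44310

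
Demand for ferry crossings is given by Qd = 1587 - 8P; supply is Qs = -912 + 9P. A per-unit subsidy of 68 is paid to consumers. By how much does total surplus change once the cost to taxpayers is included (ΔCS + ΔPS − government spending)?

Pre-subsidy: 1587 - 8P = -912 + 9P gives P* = 147, Q* = 411.
With the rebate, buyers effectively pay Pb = Ps − 68, where Ps is the price sellers receive.
Demand in terms of Ps becomes Qd = 1587 − 8(Ps − 68) = 2131 - 8Ps. Setting this equal to supply: 2131 - 8Ps = -912 + 9Ps, so Ps = 179.
Buyers pay Pb = 179 − 68 = 111; Q' = -912 + 9·179 = 699.
ΔCS = ½(411 + 699)(147 − 111) = 19980; ΔPS = ½(411 + 699)(179 − 147) = 17760.
Government spending = 68 × 699 = 47532.
Net change = 19980 + 17760 − 47532 = -9792. The loss equals the DWL triangle ½·68·288.

Net change in total surplus = -9792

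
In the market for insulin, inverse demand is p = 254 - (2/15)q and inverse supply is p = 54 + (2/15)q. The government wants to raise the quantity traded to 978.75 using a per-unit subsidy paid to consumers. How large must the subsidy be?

Required subsidy s = 61 per unit

At q = 978.75, from the demand curve buyers pay pb = 254 − (2/15)·978.75 = 123.5; from the supply curve sellers need ps = 54 + (2/15)·978.75 = 184.5.
The subsidy must fill the gap: s = ps − pb = 184.5 − 123.5 = 61.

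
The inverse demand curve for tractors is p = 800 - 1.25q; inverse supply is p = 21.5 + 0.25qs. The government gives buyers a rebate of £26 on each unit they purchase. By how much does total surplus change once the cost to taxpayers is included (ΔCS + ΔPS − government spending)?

Net change in total surplus = -676/3

Pre-subsidy: 800 - 1.25q = 21.5 + 0.25q gives q* = 519 and p* = 151.25.
With the rebate, buyers effectively pay pb = ps − 26, where ps is the price sellers receive.
On the curves, pb = 800 - 1.25q and ps = 21.5 + 0.25q; the wedge ps − pb = 26 gives 21.5 + 0.25q − (800 - 1.25q) = 26, so q' = 1609/3.
Then pb = 800 − 1.25·(1609/3) = 1555/12 and ps = 21.5 + 0.25·(1609/3) = 1867/12.
ΔCS = ½(519 + 1609/3)(151.25 − 1555/12) = 102895/9; ΔPS = ½(519 + 1609/3)(1867/12 − 151.25) = 20579/9.
Government spending = 26 × 1609/3 = 41834/3.
Net change = 102895/9 + 20579/9 − 41834/3 = -676/3. The loss equals the DWL triangle ½·26·52/3.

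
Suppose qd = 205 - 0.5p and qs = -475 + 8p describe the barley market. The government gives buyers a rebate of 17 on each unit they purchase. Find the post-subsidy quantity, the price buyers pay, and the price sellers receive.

q' = 173; buyers pay 64; sellers receive 81

Pre-subsidy: 205 - 0.5p = -475 + 8p gives p* = 80, q* = 165.
With the rebate, buyers effectively pay pb = ps − 17, where ps is the price sellers receive.
Demand in terms of ps becomes qd = 205 − 0.5(ps − 17) = 213.5 - 0.5ps. Setting this equal to supply: 213.5 - 0.5ps = -475 + 8ps, so ps = 81.
Buyers pay pb = 81 − 17 = 64; q' = -475 + 8·81 = 173.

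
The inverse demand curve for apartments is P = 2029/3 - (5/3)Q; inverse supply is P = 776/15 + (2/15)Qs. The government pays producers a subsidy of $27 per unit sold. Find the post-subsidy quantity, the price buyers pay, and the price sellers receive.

Pre-subsidy: 2029/3 - (5/3)Q = 776/15 + (2/15)Q gives Q* = 347 and P* = 98.
With the subsidy, sellers receive Ps = Pb + 27 for each unit, where Pb is the price buyers pay.
On the curves, Pb = 2029/3 - (5/3)Q and Ps = 776/15 + (2/15)Q; the wedge Ps − Pb = 27 gives 776/15 + (2/15)Q − (2029/3 - (5/3)Q) = 27, so Q' = 362.
Then Pb = 2029/3 − (5/3)·362 = 73 and Ps = 776/15 + (2/15)·362 = 100.

Q' = 362; buyers pay $73; sellers receive $100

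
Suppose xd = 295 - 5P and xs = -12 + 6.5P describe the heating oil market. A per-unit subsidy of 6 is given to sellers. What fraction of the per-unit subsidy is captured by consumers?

Pre-subsidy: 295 - 5P = -12 + 6.5P gives P* = 614/23, x* = 3715/23.
With the subsidy, sellers receive Ps = Pb + 6 for each unit, where Pb is the price buyers pay.
Supply in terms of Pb becomes xs = -12 + 6.5(Pb + 6) = 27 + 6.5Pb. Setting this equal to demand: 295 - 5Pb = 27 + 6.5Pb, so Pb = 536/23.
Sellers receive Ps = 536/23 + 6 = 674/23; x' = 295 − 5·(536/23) = 4105/23.
Buyers' price falls by P* − Pb = 614/23 − 536/23 = 78/23; sellers' price rises by Ps − P* = 674/23 − 614/23 = 60/23.
So consumers capture (78/23)/6 = 13/23 of each unit of subsidy.

Consumer share = 13/23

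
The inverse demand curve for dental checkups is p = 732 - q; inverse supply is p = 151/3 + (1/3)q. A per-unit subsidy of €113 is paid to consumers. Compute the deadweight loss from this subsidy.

Pre-subsidy: 732 - q = 151/3 + (1/3)q gives q* = 511.25 and p* = 220.75.
With the rebate, buyers effectively pay pb = ps − 113, where ps is the price sellers receive.
On the curves, pb = 732 - q and ps = 151/3 + (1/3)q; the wedge ps − pb = 113 gives 151/3 + (1/3)q − (732 - q) = 113, so q' = 596.
Then pb = 732 − 1·596 = 136 and ps = 151/3 + (1/3)·596 = 249.
The subsidy expands output by 596 − 511.25 = 84.75 past the efficient level; on those units the gap between marginal cost and willingness to pay runs from 0 up to 113.
DWL = ½ × 113 × 84.75 = 4788.375.

Deadweight loss = €4788.375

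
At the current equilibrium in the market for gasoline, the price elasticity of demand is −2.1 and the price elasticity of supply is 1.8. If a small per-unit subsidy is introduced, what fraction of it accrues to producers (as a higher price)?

Producer share = 7/13

For a small subsidy around the equilibrium, the benefit split depends on the relative slopes, which at a point are proportional to the elasticities.
Buyer share = εs/(εs + |εd|) = 1.8/(1.8 + 2.1) = 6/13; seller share = |εd|/(εs + |εd|) = 7/13.
So producers capture 7/13 of the subsidy.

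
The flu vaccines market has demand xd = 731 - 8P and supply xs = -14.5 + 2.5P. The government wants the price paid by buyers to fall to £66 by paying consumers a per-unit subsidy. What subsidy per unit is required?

Required subsidy s = £21 per unit

At a buyer price of 66, quantity demanded is 731 − 8·66 = 203.
Sellers supply 203 only when they receive Ps with -14.5 + 2.5·Ps = 203, i.e. Ps = 87.
s = Ps − Pb = 87 − 66 = 21.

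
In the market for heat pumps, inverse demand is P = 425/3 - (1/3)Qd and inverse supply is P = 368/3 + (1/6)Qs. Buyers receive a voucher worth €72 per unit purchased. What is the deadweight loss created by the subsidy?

Deadweight loss = €5184

Pre-subsidy: 425/3 - (1/3)Q = 368/3 + (1/6)Q gives Q* = 38 and P* = 129.
With the rebate, buyers effectively pay Pb = Ps − 72, where Ps is the price sellers receive.
On the curves, Pb = 425/3 - (1/3)Q and Ps = 368/3 + (1/6)Q; the wedge Ps − Pb = 72 gives 368/3 + (1/6)Q − (425/3 - (1/3)Q) = 72, so Q' = 182.
Then Pb = 425/3 − (1/3)·182 = 81 and Ps = 368/3 + (1/6)·182 = 153.
The subsidy expands output by 182 − 38 = 144 past the efficient level; on those units the gap between marginal cost and willingness to pay runs from 0 up to 72.
DWL = ½ × 72 × 144 = 5184.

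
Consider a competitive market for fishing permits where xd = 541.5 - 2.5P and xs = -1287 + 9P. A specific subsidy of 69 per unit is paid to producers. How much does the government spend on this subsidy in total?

Government cost = 19251

Pre-subsidy: 541.5 - 2.5P = -1287 + 9P gives P* = 159, x* = 144.
With the subsidy, sellers receive Ps = Pb + 69 for each unit, where Pb is the price buyers pay.
Supply in terms of Pb becomes xs = -1287 + 9(Pb + 69) = -666 + 9Pb. Setting this equal to demand: 541.5 - 2.5Pb = -666 + 9Pb, so Pb = 105.
Sellers receive Ps = 105 + 69 = 174; x' = 541.5 − 2.5·105 = 279.
Government outlay = subsidy × quantity = 69 × 279 = 19251.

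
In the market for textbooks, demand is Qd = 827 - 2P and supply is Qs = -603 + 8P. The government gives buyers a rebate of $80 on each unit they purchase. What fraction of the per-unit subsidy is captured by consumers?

Consumer share = 0.8

Pre-subsidy: 827 - 2P = -603 + 8P gives P* = 143, Q* = 541.
With the rebate, buyers effectively pay Pb = Ps − 80, where Ps is the price sellers receive.
Demand in terms of Ps becomes Qd = 827 − 2(Ps − 80) = 987 - 2Ps. Setting this equal to supply: 987 - 2Ps = -603 + 8Ps, so Ps = 159.
Buyers pay Pb = 159 − 80 = 79; Q' = -603 + 8·159 = 669.
Buyers' price falls by P* − Pb = 143 − 79 = 64; sellers' price rises by Ps − P* = 159 − 143 = 16.
So consumers capture 64/80 = 0.8 of each unit of subsidy.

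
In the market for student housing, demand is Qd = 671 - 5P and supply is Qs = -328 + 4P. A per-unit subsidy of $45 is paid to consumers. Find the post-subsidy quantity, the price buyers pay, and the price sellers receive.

Q' = 216; buyers pay $91; sellers receive $136

Pre-subsidy: 671 - 5P = -328 + 4P gives P* = 111, Q* = 116.
With the rebate, buyers effectively pay Pb = Ps − 45, where Ps is the price sellers receive.
Demand in terms of Ps becomes Qd = 671 − 5(Ps − 45) = 896 - 5Ps. Setting this equal to supply: 896 - 5Ps = -328 + 4Ps, so Ps = 136.
Buyers pay Pb = 136 − 45 = 91; Q' = -328 + 4·136 = 216.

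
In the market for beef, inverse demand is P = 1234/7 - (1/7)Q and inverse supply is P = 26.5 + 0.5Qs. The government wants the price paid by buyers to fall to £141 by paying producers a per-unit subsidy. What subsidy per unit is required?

Required subsidy s = £9 per unit

At a buyer price of 141, quantity demanded is 1234 − 7·141 = 247.
Sellers supply 247 only when they receive Ps = 26.5 + 0.5·247 = 150.
s = Ps − Pb = 150 − 141 = 9.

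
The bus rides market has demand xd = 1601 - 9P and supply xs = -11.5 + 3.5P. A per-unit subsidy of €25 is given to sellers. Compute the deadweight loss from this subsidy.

Deadweight loss = €787.5

Pre-subsidy: 1601 - 9P = -11.5 + 3.5P gives P* = 129, x* = 440.
With the subsidy, sellers receive Ps = Pb + 25 for each unit, where Pb is the price buyers pay.
Supply in terms of Pb becomes xs = -11.5 + 3.5(Pb + 25) = 76 + 3.5Pb. Setting this equal to demand: 1601 - 9Pb = 76 + 3.5Pb, so Pb = 122.
Sellers receive Ps = 122 + 25 = 147; x' = 1601 − 9·122 = 503.
The subsidy expands output by 503 − 440 = 63 past the efficient level; on those units the gap between marginal cost and willingness to pay runs from 0 up to 25.
DWL = ½ × 25 × 63 = 787.5.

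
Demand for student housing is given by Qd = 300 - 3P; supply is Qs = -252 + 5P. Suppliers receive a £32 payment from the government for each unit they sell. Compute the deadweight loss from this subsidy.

Pre-subsidy: 300 - 3P = -252 + 5P gives P* = 69, Q* = 93.
With the subsidy, sellers receive Ps = Pb + 32 for each unit, where Pb is the price buyers pay.
Supply in terms of Pb becomes Qs = -252 + 5(Pb + 32) = -92 + 5Pb. Setting this equal to demand: 300 - 3Pb = -92 + 5Pb, so Pb = 49.
Sellers receive Ps = 49 + 32 = 81; Q' = 300 − 3·49 = 153.
The subsidy expands output by 153 − 93 = 60 past the efficient level; on those units the gap between marginal cost and willingness to pay runs from 0 up to 32.
DWL = ½ × 32 × 60 = 960.

Deadweight loss = £960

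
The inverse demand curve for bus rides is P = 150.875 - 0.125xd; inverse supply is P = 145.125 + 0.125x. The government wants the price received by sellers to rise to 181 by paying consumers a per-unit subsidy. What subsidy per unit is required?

Required subsidy s = 66 per unit

At a seller price of 181, quantity supplied is -1161 + 8·181 = 287.
Buyers absorb 287 only when they pay Pb = 150.875 − 0.125·287 = 115.
s = Ps − Pb = 181 − 115 = 66.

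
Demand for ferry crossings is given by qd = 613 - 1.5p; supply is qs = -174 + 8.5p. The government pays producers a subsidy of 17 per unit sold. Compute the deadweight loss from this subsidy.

Pre-subsidy: 613 - 1.5p = -174 + 8.5p gives p* = 78.7, q* = 494.95.
With the subsidy, sellers receive ps = pb + 17 for each unit, where pb is the price buyers pay.
Supply in terms of pb becomes qs = -174 + 8.5(pb + 17) = -29.5 + 8.5pb. Setting this equal to demand: 613 - 1.5pb = -29.5 + 8.5pb, so pb = 64.25.
Sellers receive ps = 64.25 + 17 = 81.25; q' = 613 − 1.5·64.25 = 516.625.
The subsidy expands output by 516.625 − 494.95 = 21.675 past the efficient level; on those units the gap between marginal cost and willingness to pay runs from 0 up to 17.
DWL = ½ × 17 × 21.675 = 184.2375.

Deadweight loss = 184.2375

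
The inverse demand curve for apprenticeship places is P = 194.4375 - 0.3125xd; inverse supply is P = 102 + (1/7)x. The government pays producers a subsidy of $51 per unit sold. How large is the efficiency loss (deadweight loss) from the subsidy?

Deadweight loss = $2856

Pre-subsidy: 194.4375 - 0.3125x = 102 + (1/7)x gives x* = 203 and P* = 131.
With the subsidy, sellers receive Ps = Pb + 51 for each unit, where Pb is the price buyers pay.
On the curves, Pb = 194.4375 - 0.3125x and Ps = 102 + (1/7)x; the wedge Ps − Pb = 51 gives 102 + (1/7)x − (194.4375 - 0.3125x) = 51, so x' = 315.
Then Pb = 194.4375 − 0.3125·315 = 96 and Ps = 102 + (1/7)·315 = 147.
The subsidy expands output by 315 − 203 = 112 past the efficient level; on those units the gap between marginal cost and willingness to pay runs from 0 up to 51.
DWL = ½ × 51 × 112 = 2856.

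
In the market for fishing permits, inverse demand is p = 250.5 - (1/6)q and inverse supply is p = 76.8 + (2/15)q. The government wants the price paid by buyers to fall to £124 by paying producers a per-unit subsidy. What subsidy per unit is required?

Required subsidy s = £54 per unit

At a buyer price of 124, quantity demanded is 1503 − 6·124 = 759.
Sellers supply 759 only when they receive ps = 76.8 + (2/15)·759 = 178.
s = ps − pb = 178 − 124 = 54.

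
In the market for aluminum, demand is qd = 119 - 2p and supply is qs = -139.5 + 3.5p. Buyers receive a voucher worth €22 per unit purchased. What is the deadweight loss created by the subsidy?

Deadweight loss = €308

Pre-subsidy: 119 - 2p = -139.5 + 3.5p gives p* = 47, q* = 25.
With the rebate, buyers effectively pay pb = ps − 22, where ps is the price sellers receive.
Demand in terms of ps becomes qd = 119 − 2(ps − 22) = 163 - 2ps. Setting this equal to supply: 163 - 2ps = -139.5 + 3.5ps, so ps = 55.
Buyers pay pb = 55 − 22 = 33; q' = -139.5 + 3.5·55 = 53.
The subsidy expands output by 53 − 25 = 28 past the efficient level; on those units the gap between marginal cost and willingness to pay runs from 0 up to 22.
DWL = ½ × 22 × 28 = 308.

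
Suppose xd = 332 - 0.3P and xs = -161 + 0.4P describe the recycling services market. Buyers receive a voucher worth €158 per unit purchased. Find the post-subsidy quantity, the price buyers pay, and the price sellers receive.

x' = 147.8; buyers pay €614; sellers receive €772

Pre-subsidy: 332 - 0.3P = -161 + 0.4P gives P* = 4930/7, x* = 845/7.
With the rebate, buyers effectively pay Pb = Ps − 158, where Ps is the price sellers receive.
Demand in terms of Ps becomes xd = 332 − 0.3(Ps − 158) = 379.4 - 0.3Ps. Setting this equal to supply: 379.4 - 0.3Ps = -161 + 0.4Ps, so Ps = 772.
Buyers pay Pb = 772 − 158 = 614; x' = -161 + 0.4·772 = 147.8.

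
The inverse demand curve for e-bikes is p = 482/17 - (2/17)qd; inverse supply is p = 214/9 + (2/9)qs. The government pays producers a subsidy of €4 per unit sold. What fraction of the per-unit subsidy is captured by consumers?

Consumer share = 9/26

Pre-subsidy: 482/17 - (2/17)q = 214/9 + (2/9)q gives q* = 175/13 and p* = 348/13.
With the subsidy, sellers receive ps = pb + 4 for each unit, where pb is the price buyers pay.
On the curves, pb = 482/17 - (2/17)q and ps = 214/9 + (2/9)q; the wedge ps − pb = 4 gives 214/9 + (2/9)q − (482/17 - (2/17)q) = 4, so q' = 328/13.
Then pb = 482/17 − (2/17)·(328/13) = 330/13 and ps = 214/9 + (2/9)·(328/13) = 382/13.
Buyers' price falls by p* − pb = 348/13 − 330/13 = 18/13; sellers' price rises by ps − p* = 382/13 − 348/13 = 34/13.
So consumers capture (18/13)/4 = 9/26 of each unit of subsidy.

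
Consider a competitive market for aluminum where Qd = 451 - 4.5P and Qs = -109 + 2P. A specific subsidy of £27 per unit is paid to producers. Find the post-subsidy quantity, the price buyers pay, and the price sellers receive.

Pre-subsidy: 451 - 4.5P = -109 + 2P gives P* = 1120/13, Q* = 823/13.
With the subsidy, sellers receive Ps = Pb + 27 for each unit, where Pb is the price buyers pay.
Supply in terms of Pb becomes Qs = -109 + 2(Pb + 27) = -55 + 2Pb. Setting this equal to demand: 451 - 4.5Pb = -55 + 2Pb, so Pb = 1012/13.
Sellers receive Ps = 1012/13 + 27 = 1363/13; Q' = 451 − 4.5·(1012/13) = 1309/13.

Q' = 1309/13; buyers pay 1012/13; sellers receive 1363/13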